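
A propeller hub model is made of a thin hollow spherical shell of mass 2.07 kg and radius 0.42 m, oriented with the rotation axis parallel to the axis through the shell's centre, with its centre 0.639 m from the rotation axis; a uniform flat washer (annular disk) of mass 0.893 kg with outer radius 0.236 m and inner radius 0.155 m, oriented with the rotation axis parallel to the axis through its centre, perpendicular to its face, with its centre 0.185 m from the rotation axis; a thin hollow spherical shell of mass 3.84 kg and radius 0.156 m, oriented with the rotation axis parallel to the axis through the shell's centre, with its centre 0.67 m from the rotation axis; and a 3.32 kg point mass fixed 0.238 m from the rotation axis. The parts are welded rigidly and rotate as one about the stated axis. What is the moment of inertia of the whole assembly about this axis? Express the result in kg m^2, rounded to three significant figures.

3.13

Spherical shell: I_cm = (2/3)MR² = (2/3)(2.07)(0.42)² = 0.24343 kg m^2; centre at d = 0.639 m, so I = I_cm + Md² gives I = 0.24343 + (2.07)(0.639)² = 1.0887 kg m^2.
Annular disk: I_cm = (1/2)M(R²+r²) = (1/2)(0.893)[(0.236)² + (0.155)²] = 0.035595 kg m^2; centre at d = 0.185 m, so I = I_cm + Md² gives I = 0.035595 + (0.893)(0.185)² = 0.066158 kg m^2.
Spherical shell: I_cm = (2/3)MR² = (2/3)(3.84)(0.156)² = 0.0623 kg m^2; centre at d = 0.67 m, so I = I_cm + Md² gives I = 0.0623 + (3.84)(0.67)² = 1.7861 kg m^2.
Point mass: I_cm = 0; centre at d = 0.238 m, so I = I_cm + Md² gives I = 0 + (3.32)(0.238)² = 0.18806 kg m^2.
Total I = 1.0887 + 0.066158 + 1.7861 + 0.18806 = 3.1289 kg m^2.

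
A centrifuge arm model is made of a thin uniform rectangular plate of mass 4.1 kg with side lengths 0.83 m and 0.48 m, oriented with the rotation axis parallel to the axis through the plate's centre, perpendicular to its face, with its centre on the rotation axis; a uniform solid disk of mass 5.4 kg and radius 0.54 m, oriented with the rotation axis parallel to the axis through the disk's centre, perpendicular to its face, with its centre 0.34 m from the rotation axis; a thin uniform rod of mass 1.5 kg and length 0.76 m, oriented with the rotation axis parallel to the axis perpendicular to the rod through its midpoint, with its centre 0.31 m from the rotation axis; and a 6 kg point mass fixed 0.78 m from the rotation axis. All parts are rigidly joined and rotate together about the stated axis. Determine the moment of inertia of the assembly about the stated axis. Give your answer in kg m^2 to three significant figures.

5.59

Rectangular plate: I_cm = (1/12)M(a²+b²) = (1/12)(4.1)[(0.83)² + (0.48)²] = 0.31409 kg m^2; axis through the centre, so I = 0.31409 kg m^2.
Solid disk: I_cm = (1/2)MR² = (1/2)(5.4)(0.54)² = 0.78732 kg m^2; centre at d = 0.34 m, so the parallel axis theorem gives I = 0.78732 + (5.4)(0.34)² = 1.4116 kg m^2.
Thin rod: I_cm = (1/12)ML² = (1/12)(1.5)(0.76)² = 0.0722 kg m^2; centre at d = 0.31 m, so the parallel axis theorem gives I = 0.0722 + (1.5)(0.31)² = 0.21635 kg m^2.
Point mass: I_cm = 0; centre at d = 0.78 m, so the parallel axis theorem gives I = 0 + (6)(0.78)² = 3.6504 kg m^2.
Total I = 0.31409 + 1.4116 + 0.21635 + 3.6504 = 5.5924 kg m^2.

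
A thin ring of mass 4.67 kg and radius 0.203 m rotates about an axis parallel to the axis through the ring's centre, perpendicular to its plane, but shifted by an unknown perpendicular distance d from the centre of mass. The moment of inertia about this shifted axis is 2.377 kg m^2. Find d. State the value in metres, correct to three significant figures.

About the centre-of-mass axis, I_cm = MR² = (4.67)(0.203)² = 0.19245 kg m^2.
Parallel axis theorem: I = I_cm + Md², so Md² = 2.377 − 0.19245 = 2.1846 kg m^2.
d = √(2.1846 / 4.67) = 0.68395 m.

0.684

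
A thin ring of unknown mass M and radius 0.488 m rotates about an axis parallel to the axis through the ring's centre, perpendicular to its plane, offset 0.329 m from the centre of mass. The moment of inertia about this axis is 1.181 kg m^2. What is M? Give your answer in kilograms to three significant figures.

3.41

I = I_cm + Md² = MR² + Md² = M·[1·(0.488)² + (0.329)²] = M·0.34638.
So M = 1.181 / 0.34638 = 3.4095 kg.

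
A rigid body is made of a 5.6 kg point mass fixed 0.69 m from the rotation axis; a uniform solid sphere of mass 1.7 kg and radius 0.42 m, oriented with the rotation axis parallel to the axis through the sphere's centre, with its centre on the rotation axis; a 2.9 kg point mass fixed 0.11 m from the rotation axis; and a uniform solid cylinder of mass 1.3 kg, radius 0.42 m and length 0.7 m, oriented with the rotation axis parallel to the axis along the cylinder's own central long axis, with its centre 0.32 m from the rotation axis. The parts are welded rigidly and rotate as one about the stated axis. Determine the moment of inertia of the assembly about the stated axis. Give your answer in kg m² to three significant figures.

3.07

Point mass: I_cm = 0; centre at d = 0.69 m, so I = I_cm + Md² gives I = 0 + (5.6)(0.69)² = 2.6662 kg m².
Solid sphere: I_cm = (2/5)MR² = (2/5)(1.7)(0.42)² = 0.11995 kg m²; axis through the centre, so I = 0.11995 kg m².
Point mass: I_cm = 0; centre at d = 0.11 m, so I = I_cm + Md² gives I = 0 + (2.9)(0.11)² = 0.03509 kg m².
Solid cylinder: I_cm = (1/2)MR² = (1/2)(1.3)(0.42)² = 0.11466 kg m²; centre at d = 0.32 m, so I = I_cm + Md² gives I = 0.11466 + (1.3)(0.32)² = 0.24778 kg m².
Total I = 2.6662 + 0.11995 + 0.03509 + 0.24778 = 3.069 kg m².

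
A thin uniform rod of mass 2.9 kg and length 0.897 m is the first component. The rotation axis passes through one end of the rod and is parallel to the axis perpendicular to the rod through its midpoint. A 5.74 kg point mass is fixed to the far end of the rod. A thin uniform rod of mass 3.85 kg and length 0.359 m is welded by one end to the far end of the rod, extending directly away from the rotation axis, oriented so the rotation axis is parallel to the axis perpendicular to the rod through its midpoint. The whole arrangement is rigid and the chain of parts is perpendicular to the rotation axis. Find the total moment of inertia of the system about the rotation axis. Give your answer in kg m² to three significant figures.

9.90

Thin rod: I_cm = (1/12)ML² = (1/12)(2.9)(0.897)² = 0.19445 kg m²; centre at d = 0.4485 m, so the parallel axis theorem gives I = 0.19445 + (2.9)(0.4485)² = 0.77779 kg m².
Point mass: I_cm = 0; centre at d = 0.4485 + 0.4485 = 0.897 m, so the parallel axis theorem gives I = 0 + (5.74)(0.897)² = 4.6185 kg m².
Thin rod: I_cm = (1/12)ML² = (1/12)(3.85)(0.359)² = 0.041349 kg m²; centre at d = 0.4485 + 0.4485 + 0.1795 = 1.0765 m, so the parallel axis theorem gives I = 0.041349 + (3.85)(1.0765)² = 4.5029 kg m².
Total I = 0.77779 + 4.6185 + 4.5029 = 9.8992 kg m².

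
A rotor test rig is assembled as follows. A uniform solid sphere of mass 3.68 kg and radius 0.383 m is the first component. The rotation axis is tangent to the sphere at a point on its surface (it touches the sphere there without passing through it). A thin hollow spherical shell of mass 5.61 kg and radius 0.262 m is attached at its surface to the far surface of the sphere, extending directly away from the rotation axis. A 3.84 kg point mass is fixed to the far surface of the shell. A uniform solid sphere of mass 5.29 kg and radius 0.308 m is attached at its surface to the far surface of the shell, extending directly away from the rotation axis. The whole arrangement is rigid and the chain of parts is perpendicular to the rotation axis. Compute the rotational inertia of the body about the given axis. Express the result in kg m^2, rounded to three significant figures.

Solid sphere: I_cm = (2/5)MR² = (2/5)(3.68)(0.383)² = 0.21593 kg m^2; centre at d = 0.383 m, so I = I_cm + Md² gives I = 0.21593 + (3.68)(0.383)² = 0.75574 kg m^2.
Spherical shell: I_cm = (2/3)MR² = (2/3)(5.61)(0.262)² = 0.25673 kg m^2; centre at d = 0.383 + 0.383 + 0.262 = 1.028 m, so I = I_cm + Md² gives I = 0.25673 + (5.61)(1.028)² = 6.1853 kg m^2.
Point mass: I_cm = 0; centre at d = 0.383 + 0.383 + 0.262 + 0.262 = 1.29 m, so I = I_cm + Md² gives I = 0 + (3.84)(1.29)² = 6.3901 kg m^2.
Solid sphere: I_cm = (2/5)MR² = (2/5)(5.29)(0.308)² = 0.20073 kg m^2; centre at d = 0.383 + 0.383 + 0.262 + 0.262 + 0.308 = 1.598 m, so I = I_cm + Md² gives I = 0.20073 + (5.29)(1.598)² = 13.709 kg m^2.
Total I = 0.75574 + 6.1853 + 6.3901 + 13.709 = 27.04 kg m^2.

27.0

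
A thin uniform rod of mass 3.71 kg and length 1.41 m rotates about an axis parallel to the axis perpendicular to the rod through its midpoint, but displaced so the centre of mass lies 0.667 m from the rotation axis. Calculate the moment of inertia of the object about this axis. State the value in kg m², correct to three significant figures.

I_cm = (1/12)ML² = (1/12)(3.71)(1.41)² = 0.61465 kg m²; centre at d = 0.667 m, so I = I_cm + Md² gives I = 0.61465 + (3.71)(0.667)² = 2.2652 kg m².

2.27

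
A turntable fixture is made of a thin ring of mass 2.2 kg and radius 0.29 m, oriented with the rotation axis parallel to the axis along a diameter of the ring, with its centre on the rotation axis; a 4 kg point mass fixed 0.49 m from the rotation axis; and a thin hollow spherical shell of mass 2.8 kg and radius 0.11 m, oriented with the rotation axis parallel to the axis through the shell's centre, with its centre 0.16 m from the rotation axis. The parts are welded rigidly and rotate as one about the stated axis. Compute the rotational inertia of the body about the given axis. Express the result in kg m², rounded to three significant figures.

1.15

Thin ring: I_cm = (1/2)MR² = (1/2)(2.2)(0.29)² = 0.09251 kg m²; axis through the centre, so I = 0.09251 kg m².
Point mass: I_cm = 0; centre at d = 0.49 m, so the parallel axis theorem gives I = 0 + (4)(0.49)² = 0.9604 kg m².
Spherical shell: I_cm = (2/3)MR² = (2/3)(2.8)(0.11)² = 0.022587 kg m²; centre at d = 0.16 m, so the parallel axis theorem gives I = 0.022587 + (2.8)(0.16)² = 0.094267 kg m².
Total I = 0.09251 + 0.9604 + 0.094267 = 1.1472 kg m².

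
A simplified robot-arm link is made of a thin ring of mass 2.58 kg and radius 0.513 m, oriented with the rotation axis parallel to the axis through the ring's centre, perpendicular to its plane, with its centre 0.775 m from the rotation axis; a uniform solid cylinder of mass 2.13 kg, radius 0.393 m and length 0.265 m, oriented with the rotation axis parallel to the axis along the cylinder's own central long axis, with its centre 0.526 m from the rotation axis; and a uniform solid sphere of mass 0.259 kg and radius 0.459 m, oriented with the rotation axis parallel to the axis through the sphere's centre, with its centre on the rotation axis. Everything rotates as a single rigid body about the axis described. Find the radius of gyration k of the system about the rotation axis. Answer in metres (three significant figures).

Thin ring: I_cm = MR² = (2.58)(0.513)² = 0.67898 kg m^2; centre at d = 0.775 m, so the parallel axis theorem gives I = 0.67898 + (2.58)(0.775)² = 2.2286 kg m^2.
Solid cylinder: I_cm = (1/2)MR² = (1/2)(2.13)(0.393)² = 0.16449 kg m^2; centre at d = 0.526 m, so the parallel axis theorem gives I = 0.16449 + (2.13)(0.526)² = 0.75381 kg m^2.
Solid sphere: I_cm = (2/5)MR² = (2/5)(0.259)(0.459)² = 0.021827 kg m^2; axis through the centre, so I = 0.021827 kg m^2.
Total I = 3.0042 kg m^2; total mass M = 4.969 kg.
k = √(I/M) = √(3.0042/4.969) = 0.77756 m.

0.778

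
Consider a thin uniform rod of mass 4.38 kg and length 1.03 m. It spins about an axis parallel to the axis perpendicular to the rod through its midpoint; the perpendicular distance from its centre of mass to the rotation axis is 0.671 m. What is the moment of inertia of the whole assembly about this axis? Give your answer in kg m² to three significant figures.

2.36

I_cm = (1/12)ML² = (1/12)(4.38)(1.03)² = 0.38723 kg m²; centre at d = 0.671 m, so I = I_cm + Md² gives I = 0.38723 + (4.38)(0.671)² = 2.3593 kg m².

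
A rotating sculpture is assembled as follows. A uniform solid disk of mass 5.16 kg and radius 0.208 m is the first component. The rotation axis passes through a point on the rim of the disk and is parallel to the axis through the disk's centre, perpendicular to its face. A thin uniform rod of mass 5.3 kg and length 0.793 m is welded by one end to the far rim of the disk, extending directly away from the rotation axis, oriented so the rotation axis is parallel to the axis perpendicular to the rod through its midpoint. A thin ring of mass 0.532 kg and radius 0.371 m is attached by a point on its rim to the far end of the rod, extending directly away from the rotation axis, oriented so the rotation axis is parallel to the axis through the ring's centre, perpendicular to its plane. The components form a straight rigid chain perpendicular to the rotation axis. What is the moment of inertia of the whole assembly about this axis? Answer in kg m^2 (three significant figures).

Solid disk: I_cm = (1/2)MR² = (1/2)(5.16)(0.208)² = 0.11162 kg m^2; centre at d = 0.208 m, so I = I_cm + Md² gives I = 0.11162 + (5.16)(0.208)² = 0.33486 kg m^2.
Thin rod: I_cm = (1/12)ML² = (1/12)(5.3)(0.793)² = 0.27774 kg m^2; centre at d = 0.208 + 0.208 + 0.3965 = 0.8125 m, so I = I_cm + Md² gives I = 0.27774 + (5.3)(0.8125)² = 3.7766 kg m^2.
Thin ring: I_cm = MR² = (0.532)(0.371)² = 0.073225 kg m^2; centre at d = 0.208 + 0.208 + 0.3965 + 0.3965 + 0.371 = 1.58 m, so I = I_cm + Md² gives I = 0.073225 + (0.532)(1.58)² = 1.4013 kg m^2.
Total I = 0.33486 + 3.7766 + 1.4013 = 5.5127 kg m^2.

5.51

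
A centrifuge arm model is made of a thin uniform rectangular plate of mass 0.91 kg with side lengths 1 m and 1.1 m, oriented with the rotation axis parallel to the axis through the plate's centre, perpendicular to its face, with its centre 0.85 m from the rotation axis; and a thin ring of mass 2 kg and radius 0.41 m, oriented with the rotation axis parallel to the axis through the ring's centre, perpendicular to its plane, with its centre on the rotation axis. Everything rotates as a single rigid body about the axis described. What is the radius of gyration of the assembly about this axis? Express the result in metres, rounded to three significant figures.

0.632

Rectangular plate: I_cm = (1/12)M(a²+b²) = (1/12)(0.91)[(1)² + (1.1)²] = 0.16759 kg m^2; centre at d = 0.85 m, so I = I_cm + Md² gives I = 0.16759 + (0.91)(0.85)² = 0.82507 kg m^2.
Thin ring: I_cm = MR² = (2)(0.41)² = 0.3362 kg m^2; axis through the centre, so I = 0.3362 kg m^2.
Total I = 1.1613 kg m^2; total mass M = 2.91 kg.
k = √(I/M) = √(1.1613/2.91) = 0.63171 m.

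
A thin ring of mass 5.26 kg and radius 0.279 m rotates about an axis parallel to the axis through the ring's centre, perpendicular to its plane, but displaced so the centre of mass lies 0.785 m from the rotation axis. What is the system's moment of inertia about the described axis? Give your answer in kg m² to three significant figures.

3.65

I_cm = MR² = (5.26)(0.279)² = 0.40944 kg m²; centre at d = 0.785 m, so the parallel axis theorem gives I = 0.40944 + (5.26)(0.785)² = 3.6508 kg m².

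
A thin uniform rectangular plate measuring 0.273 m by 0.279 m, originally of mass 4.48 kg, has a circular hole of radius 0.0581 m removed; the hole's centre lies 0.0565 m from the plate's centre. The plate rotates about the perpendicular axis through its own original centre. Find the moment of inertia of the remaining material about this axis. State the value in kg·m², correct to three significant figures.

Unpierced body about its centre: I₀ = (1/12)M(a²+b²) = (1/12)(4.48)[(0.273)² + (0.279)²] = 0.056885 kg·m².
The removed disk has mass m = M·πr²/(ab) = (4.48)·π(0.0581)²/(0.273·0.279) = 0.62375 kg (same uniform areal density).
Its moment of inertia about the rotation axis (parallel-axis theorem): I_hole = (1/2)mr² + md² = (1/2)(0.62375)(0.0581)² + (0.62375)(0.0565)² = 0.003044 kg·m².
Treating the hole as negative mass, I = I₀ − I_hole = 0.056885 − 0.003044 = 0.053841 kg·m².

0.0538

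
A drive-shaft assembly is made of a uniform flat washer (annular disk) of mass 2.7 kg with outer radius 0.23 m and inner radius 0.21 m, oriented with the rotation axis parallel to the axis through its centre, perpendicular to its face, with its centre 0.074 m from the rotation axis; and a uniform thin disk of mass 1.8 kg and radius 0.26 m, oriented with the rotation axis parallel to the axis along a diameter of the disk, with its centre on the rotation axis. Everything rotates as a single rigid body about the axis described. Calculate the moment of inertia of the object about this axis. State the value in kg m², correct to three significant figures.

Annular disk: I_cm = (1/2)M(R²+r²) = (1/2)(2.7)[(0.23)² + (0.21)²] = 0.13095 kg m²; centre at d = 0.074 m, so the parallel axis theorem gives I = 0.13095 + (2.7)(0.074)² = 0.14574 kg m².
Thin disk: I_cm = (1/4)MR² = (1/4)(1.8)(0.26)² = 0.03042 kg m²; axis through the centre, so I = 0.03042 kg m².
Total I = 0.14574 + 0.03042 = 0.17616 kg m².

0.176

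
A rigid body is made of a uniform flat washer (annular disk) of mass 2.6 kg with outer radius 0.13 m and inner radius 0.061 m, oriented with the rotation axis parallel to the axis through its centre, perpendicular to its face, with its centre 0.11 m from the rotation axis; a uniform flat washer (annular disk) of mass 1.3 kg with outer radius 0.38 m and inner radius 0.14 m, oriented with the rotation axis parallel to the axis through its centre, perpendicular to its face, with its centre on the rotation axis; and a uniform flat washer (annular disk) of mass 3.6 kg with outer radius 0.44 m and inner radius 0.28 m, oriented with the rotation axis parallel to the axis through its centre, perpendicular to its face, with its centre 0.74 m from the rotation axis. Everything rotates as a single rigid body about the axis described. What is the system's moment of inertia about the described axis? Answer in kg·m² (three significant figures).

2.63

Annular disk: I_cm = (1/2)M(R²+r²) = (1/2)(2.6)[(0.13)² + (0.061)²] = 0.026807 kg·m²; centre at d = 0.11 m, so the parallel axis theorem gives I = 0.026807 + (2.6)(0.11)² = 0.058267 kg·m².
Annular disk: I_cm = (1/2)M(R²+r²) = (1/2)(1.3)[(0.38)² + (0.14)²] = 0.1066 kg·m²; axis through the centre, so I = 0.1066 kg·m².
Annular disk: I_cm = (1/2)M(R²+r²) = (1/2)(3.6)[(0.44)² + (0.28)²] = 0.4896 kg·m²; centre at d = 0.74 m, so the parallel axis theorem gives I = 0.4896 + (3.6)(0.74)² = 2.461 kg·m².
Total I = 0.058267 + 0.1066 + 2.461 = 2.6258 kg·m².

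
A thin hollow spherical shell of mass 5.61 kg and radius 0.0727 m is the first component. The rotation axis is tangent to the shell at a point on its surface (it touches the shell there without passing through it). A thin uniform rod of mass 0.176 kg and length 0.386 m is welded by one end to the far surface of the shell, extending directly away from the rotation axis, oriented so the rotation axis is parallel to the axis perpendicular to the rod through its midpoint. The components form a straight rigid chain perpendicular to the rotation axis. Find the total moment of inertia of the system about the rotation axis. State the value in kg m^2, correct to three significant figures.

0.0718

Spherical shell: I_cm = (2/3)MR² = (2/3)(5.61)(0.0727)² = 0.019767 kg m^2; centre at d = 0.0727 m, so the parallel axis theorem gives I = 0.019767 + (5.61)(0.0727)² = 0.049417 kg m^2.
Thin rod: I_cm = (1/12)ML² = (1/12)(0.176)(0.386)² = 0.0021853 kg m^2; centre at d = 0.0727 + 0.0727 + 0.193 = 0.3384 m, so the parallel axis theorem gives I = 0.0021853 + (0.176)(0.3384)² = 0.02234 kg m^2.
Total I = 0.049417 + 0.02234 = 0.071757 kg m^2.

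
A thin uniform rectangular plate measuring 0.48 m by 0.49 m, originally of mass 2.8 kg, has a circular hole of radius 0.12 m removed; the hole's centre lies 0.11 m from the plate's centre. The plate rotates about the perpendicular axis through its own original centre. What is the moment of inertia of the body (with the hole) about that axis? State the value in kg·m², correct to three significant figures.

0.0994

Unpierced body about its centre: I₀ = (1/12)M(a²+b²) = (1/12)(2.8)[(0.48)² + (0.49)²] = 0.10978 kg·m².
The removed disk has mass m = M·πr²/(ab) = (2.8)·π(0.12)²/(0.48·0.49) = 0.53856 kg (same uniform areal density).
Its moment of inertia about the rotation axis (parallel-axis theorem): I_hole = (1/2)mr² + md² = (1/2)(0.53856)(0.12)² + (0.53856)(0.11)² = 0.010394 kg·m².
Treating the hole as negative mass, I = I₀ − I_hole = 0.10978 − 0.010394 = 0.099389 kg·m².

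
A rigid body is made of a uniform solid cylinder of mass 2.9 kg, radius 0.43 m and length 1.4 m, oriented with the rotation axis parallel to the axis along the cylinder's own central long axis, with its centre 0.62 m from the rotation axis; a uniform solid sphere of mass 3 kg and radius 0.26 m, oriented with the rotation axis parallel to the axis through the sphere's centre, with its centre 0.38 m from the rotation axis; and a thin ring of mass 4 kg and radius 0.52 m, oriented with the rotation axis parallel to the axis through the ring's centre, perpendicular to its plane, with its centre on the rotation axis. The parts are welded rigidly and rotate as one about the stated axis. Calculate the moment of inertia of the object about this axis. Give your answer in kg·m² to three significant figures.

2.98

Solid cylinder: I_cm = (1/2)MR² = (1/2)(2.9)(0.43)² = 0.2681 kg·m²; centre at d = 0.62 m, so the parallel axis theorem gives I = 0.2681 + (2.9)(0.62)² = 1.3829 kg·m².
Solid sphere: I_cm = (2/5)MR² = (2/5)(3)(0.26)² = 0.08112 kg·m²; centre at d = 0.38 m, so the parallel axis theorem gives I = 0.08112 + (3)(0.38)² = 0.51432 kg·m².
Thin ring: I_cm = MR² = (4)(0.52)² = 1.0816 kg·m²; axis through the centre, so I = 1.0816 kg·m².
Total I = 1.3829 + 0.51432 + 1.0816 = 2.9788 kg·m².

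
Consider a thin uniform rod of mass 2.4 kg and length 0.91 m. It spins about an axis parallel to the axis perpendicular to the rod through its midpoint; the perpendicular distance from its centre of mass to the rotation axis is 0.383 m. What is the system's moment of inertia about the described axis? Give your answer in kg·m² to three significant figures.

0.518

I_cm = (1/12)ML² = (1/12)(2.4)(0.91)² = 0.16562 kg·m²; centre at d = 0.383 m, so I = I_cm + Md² gives I = 0.16562 + (2.4)(0.383)² = 0.51767 kg·m².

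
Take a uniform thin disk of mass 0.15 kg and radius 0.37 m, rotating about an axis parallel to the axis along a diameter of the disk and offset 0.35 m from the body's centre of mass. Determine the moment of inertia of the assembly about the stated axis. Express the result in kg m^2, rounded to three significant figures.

0.0235

I_cm = (1/4)MR² = (1/4)(0.15)(0.37)² = 0.0051337 kg m^2; centre at d = 0.35 m, so I = I_cm + Md² gives I = 0.0051337 + (0.15)(0.35)² = 0.023509 kg m^2.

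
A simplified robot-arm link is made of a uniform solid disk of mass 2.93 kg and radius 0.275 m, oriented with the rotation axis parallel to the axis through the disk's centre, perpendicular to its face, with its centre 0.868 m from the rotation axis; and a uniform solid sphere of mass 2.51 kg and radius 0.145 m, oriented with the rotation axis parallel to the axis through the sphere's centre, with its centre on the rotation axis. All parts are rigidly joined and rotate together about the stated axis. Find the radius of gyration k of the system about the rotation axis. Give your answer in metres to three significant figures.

Solid disk: I_cm = (1/2)MR² = (1/2)(2.93)(0.275)² = 0.11079 kg·m²; centre at d = 0.868 m, so I = I_cm + Md² gives I = 0.11079 + (2.93)(0.868)² = 2.3183 kg·m².
Solid sphere: I_cm = (2/5)MR² = (2/5)(2.51)(0.145)² = 0.021109 kg·m²; axis through the centre, so I = 0.021109 kg·m².
Total I = 2.3394 kg·m²; total mass M = 5.44 kg.
k = √(I/M) = √(2.3394/5.44) = 0.65578 m.

0.656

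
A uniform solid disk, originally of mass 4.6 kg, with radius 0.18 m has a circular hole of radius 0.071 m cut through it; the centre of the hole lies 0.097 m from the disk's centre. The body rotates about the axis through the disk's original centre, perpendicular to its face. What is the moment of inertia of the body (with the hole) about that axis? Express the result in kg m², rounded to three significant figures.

0.0660

Unpierced body about its centre: I₀ = (1/2)MR² = (1/2)(4.6)(0.18)² = 0.07452 kg m².
The removed disk has mass m = M·(r/R)² = (4.6)(0.071/0.18)² = 0.7157 kg (same uniform areal density).
Its moment of inertia about the rotation axis (parallel-axis theorem): I_hole = (1/2)mr² + md² = (1/2)(0.7157)(0.071)² + (0.7157)(0.097)² = 0.0085379 kg m².
Treating the hole as negative mass, I = I₀ − I_hole = 0.07452 − 0.0085379 = 0.065982 kg m².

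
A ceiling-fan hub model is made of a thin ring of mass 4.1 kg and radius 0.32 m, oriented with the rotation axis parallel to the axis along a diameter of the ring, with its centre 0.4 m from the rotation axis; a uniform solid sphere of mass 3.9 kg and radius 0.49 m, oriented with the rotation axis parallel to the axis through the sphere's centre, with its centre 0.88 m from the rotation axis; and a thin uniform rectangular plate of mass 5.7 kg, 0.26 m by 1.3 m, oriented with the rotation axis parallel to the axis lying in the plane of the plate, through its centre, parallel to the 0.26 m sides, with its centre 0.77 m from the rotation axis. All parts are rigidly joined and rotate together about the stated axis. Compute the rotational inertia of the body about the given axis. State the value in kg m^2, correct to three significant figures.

Thin ring: I_cm = (1/2)MR² = (1/2)(4.1)(0.32)² = 0.20992 kg m^2; centre at d = 0.4 m, so the parallel axis theorem gives I = 0.20992 + (4.1)(0.4)² = 0.86592 kg m^2.
Solid sphere: I_cm = (2/5)MR² = (2/5)(3.9)(0.49)² = 0.37456 kg m^2; centre at d = 0.88 m, so the parallel axis theorem gives I = 0.37456 + (3.9)(0.88)² = 3.3947 kg m^2.
Rectangular plate: I_cm = (1/12)Mb² = (1/12)(5.7)(1.3)² = 0.80275 kg m^2; centre at d = 0.77 m, so the parallel axis theorem gives I = 0.80275 + (5.7)(0.77)² = 4.1823 kg m^2.
Total I = 0.86592 + 3.3947 + 4.1823 = 8.4429 kg m^2.

8.44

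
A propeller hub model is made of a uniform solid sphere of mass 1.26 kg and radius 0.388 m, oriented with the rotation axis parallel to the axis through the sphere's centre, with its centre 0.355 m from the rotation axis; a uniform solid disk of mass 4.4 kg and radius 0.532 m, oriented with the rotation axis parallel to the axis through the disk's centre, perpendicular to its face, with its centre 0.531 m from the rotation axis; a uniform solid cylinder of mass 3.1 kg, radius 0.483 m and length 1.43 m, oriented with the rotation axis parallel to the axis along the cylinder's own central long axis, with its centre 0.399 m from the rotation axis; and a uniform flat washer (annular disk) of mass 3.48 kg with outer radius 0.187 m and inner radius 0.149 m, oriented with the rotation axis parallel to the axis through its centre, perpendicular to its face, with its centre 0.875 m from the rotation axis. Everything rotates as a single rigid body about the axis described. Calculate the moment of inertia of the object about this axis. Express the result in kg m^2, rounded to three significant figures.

Solid sphere: I_cm = (2/5)MR² = (2/5)(1.26)(0.388)² = 0.075874 kg m^2; centre at d = 0.355 m, so I = I_cm + Md² gives I = 0.075874 + (1.26)(0.355)² = 0.23467 kg m^2.
Solid disk: I_cm = (1/2)MR² = (1/2)(4.4)(0.532)² = 0.62265 kg m^2; centre at d = 0.531 m, so I = I_cm + Md² gives I = 0.62265 + (4.4)(0.531)² = 1.8633 kg m^2.
Solid cylinder: I_cm = (1/2)MR² = (1/2)(3.1)(0.483)² = 0.3616 kg m^2; centre at d = 0.399 m, so I = I_cm + Md² gives I = 0.3616 + (3.1)(0.399)² = 0.85512 kg m^2.
Annular disk: I_cm = (1/2)M(R²+r²) = (1/2)(3.48)[(0.187)² + (0.149)²] = 0.099476 kg m^2; centre at d = 0.875 m, so I = I_cm + Md² gives I = 0.099476 + (3.48)(0.875)² = 2.7639 kg m^2.
Total I = 0.23467 + 1.8633 + 0.85512 + 2.7639 = 5.7169 kg m^2.

5.72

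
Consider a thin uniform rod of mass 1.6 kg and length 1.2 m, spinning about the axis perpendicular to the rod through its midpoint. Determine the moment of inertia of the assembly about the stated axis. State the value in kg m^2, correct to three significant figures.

I_cm = (1/12)ML² = (1/12)(1.6)(1.2)² = 0.192 kg m^2; axis through the centre, so I = 0.192 kg m^2.

0.192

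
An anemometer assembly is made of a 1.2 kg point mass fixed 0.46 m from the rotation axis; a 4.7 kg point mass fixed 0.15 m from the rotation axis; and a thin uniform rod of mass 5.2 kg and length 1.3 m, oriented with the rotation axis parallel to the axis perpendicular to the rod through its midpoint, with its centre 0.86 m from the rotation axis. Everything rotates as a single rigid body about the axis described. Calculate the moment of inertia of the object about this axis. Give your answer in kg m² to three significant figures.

Point mass: I_cm = 0; centre at d = 0.46 m, so I = I_cm + Md² gives I = 0 + (1.2)(0.46)² = 0.25392 kg m².
Point mass: I_cm = 0; centre at d = 0.15 m, so I = I_cm + Md² gives I = 0 + (4.7)(0.15)² = 0.10575 kg m².
Thin rod: I_cm = (1/12)ML² = (1/12)(5.2)(1.3)² = 0.73233 kg m²; centre at d = 0.86 m, so I = I_cm + Md² gives I = 0.73233 + (5.2)(0.86)² = 4.5783 kg m².
Total I = 0.25392 + 0.10575 + 4.5783 = 4.9379 kg m².

4.94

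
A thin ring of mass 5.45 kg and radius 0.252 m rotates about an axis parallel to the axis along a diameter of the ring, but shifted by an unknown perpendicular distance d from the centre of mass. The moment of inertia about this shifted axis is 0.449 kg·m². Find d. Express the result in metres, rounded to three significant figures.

About the centre-of-mass axis, I_cm = (1/2)MR² = (1/2)(5.45)(0.252)² = 0.17305 kg·m².
Parallel axis theorem: I = I_cm + Md², so Md² = 0.449 − 0.17305 = 0.27595 kg·m².
d = √(0.27595 / 5.45) = 0.22502 m.

0.225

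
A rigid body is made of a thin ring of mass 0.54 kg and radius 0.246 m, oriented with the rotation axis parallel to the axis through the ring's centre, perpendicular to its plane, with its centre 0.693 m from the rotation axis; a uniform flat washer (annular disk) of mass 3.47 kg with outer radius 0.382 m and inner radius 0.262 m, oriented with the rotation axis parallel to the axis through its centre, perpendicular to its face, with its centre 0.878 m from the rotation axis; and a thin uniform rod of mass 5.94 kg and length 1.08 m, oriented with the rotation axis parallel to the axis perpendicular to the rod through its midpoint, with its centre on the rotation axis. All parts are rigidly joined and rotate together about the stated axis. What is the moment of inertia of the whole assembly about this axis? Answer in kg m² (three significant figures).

3.92

Thin ring: I_cm = MR² = (0.54)(0.246)² = 0.032679 kg m²; centre at d = 0.693 m, so I = I_cm + Md² gives I = 0.032679 + (0.54)(0.693)² = 0.29201 kg m².
Annular disk: I_cm = (1/2)M(R²+r²) = (1/2)(3.47)[(0.382)² + (0.262)²] = 0.37228 kg m²; centre at d = 0.878 m, so I = I_cm + Md² gives I = 0.37228 + (3.47)(0.878)² = 3.0472 kg m².
Thin rod: I_cm = (1/12)ML² = (1/12)(5.94)(1.08)² = 0.57737 kg m²; axis through the centre, so I = 0.57737 kg m².
Total I = 0.29201 + 3.0472 + 0.57737 = 3.9166 kg m².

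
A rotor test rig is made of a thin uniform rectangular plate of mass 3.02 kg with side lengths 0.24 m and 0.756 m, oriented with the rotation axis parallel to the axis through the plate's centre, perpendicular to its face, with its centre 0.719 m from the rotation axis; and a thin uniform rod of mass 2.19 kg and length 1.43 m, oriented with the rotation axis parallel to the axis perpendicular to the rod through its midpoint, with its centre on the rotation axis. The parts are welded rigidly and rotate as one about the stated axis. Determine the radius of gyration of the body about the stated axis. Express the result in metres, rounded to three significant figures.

0.634

Rectangular plate: I_cm = (1/12)M(a²+b²) = (1/12)(3.02)[(0.24)² + (0.756)²] = 0.15833 kg m^2; centre at d = 0.719 m, so the parallel axis theorem gives I = 0.15833 + (3.02)(0.719)² = 1.7196 kg m^2.
Thin rod: I_cm = (1/12)ML² = (1/12)(2.19)(1.43)² = 0.37319 kg m^2; axis through the centre, so I = 0.37319 kg m^2.
Total I = 2.0927 kg m^2; total mass M = 5.21 kg.
k = √(I/M) = √(2.0927/5.21) = 0.63378 m.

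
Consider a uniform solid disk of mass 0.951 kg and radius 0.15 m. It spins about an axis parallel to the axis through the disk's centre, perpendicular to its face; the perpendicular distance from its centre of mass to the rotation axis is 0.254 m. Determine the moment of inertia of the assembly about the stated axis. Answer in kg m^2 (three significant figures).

I_cm = (1/2)MR² = (1/2)(0.951)(0.15)² = 0.010699 kg m^2; centre at d = 0.254 m, so the parallel axis theorem gives I = 0.010699 + (0.951)(0.254)² = 0.072053 kg m^2.

0.0721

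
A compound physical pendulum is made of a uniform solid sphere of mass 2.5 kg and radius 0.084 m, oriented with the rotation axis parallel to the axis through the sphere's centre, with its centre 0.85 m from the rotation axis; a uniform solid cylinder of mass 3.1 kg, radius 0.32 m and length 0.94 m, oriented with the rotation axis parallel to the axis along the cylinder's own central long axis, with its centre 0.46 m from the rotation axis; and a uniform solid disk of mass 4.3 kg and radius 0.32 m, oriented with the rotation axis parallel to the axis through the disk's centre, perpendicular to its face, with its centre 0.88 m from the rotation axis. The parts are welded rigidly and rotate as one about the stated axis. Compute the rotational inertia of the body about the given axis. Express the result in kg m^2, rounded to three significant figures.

6.18

Solid sphere: I_cm = (2/5)MR² = (2/5)(2.5)(0.084)² = 0.007056 kg m^2; centre at d = 0.85 m, so I = I_cm + Md² gives I = 0.007056 + (2.5)(0.85)² = 1.8133 kg m^2.
Solid cylinder: I_cm = (1/2)MR² = (1/2)(3.1)(0.32)² = 0.15872 kg m^2; centre at d = 0.46 m, so I = I_cm + Md² gives I = 0.15872 + (3.1)(0.46)² = 0.81468 kg m^2.
Solid disk: I_cm = (1/2)MR² = (1/2)(4.3)(0.32)² = 0.22016 kg m^2; centre at d = 0.88 m, so I = I_cm + Md² gives I = 0.22016 + (4.3)(0.88)² = 3.5501 kg m^2.
Total I = 1.8133 + 0.81468 + 3.5501 = 6.1781 kg m^2.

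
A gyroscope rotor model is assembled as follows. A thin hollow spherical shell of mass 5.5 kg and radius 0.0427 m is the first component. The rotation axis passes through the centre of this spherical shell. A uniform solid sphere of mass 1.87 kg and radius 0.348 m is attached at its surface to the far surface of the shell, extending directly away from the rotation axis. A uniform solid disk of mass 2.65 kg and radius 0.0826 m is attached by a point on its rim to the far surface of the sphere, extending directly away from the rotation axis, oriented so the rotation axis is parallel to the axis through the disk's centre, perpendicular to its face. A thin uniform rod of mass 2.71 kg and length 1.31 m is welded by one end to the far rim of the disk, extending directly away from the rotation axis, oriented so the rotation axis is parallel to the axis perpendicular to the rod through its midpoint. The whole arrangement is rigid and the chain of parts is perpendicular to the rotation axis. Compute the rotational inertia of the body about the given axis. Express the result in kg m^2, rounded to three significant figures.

Spherical shell: I_cm = (2/3)MR² = (2/3)(5.5)(0.0427)² = 0.0066854 kg m^2; axis through the centre, so I = 0.0066854 kg m^2.
Solid sphere: I_cm = (2/5)MR² = (2/5)(1.87)(0.348)² = 0.090586 kg m^2; centre at d = 0.0427 + 0.348 = 0.3907 m, so I = I_cm + Md² gives I = 0.090586 + (1.87)(0.3907)² = 0.37603 kg m^2.
Solid disk: I_cm = (1/2)MR² = (1/2)(2.65)(0.0826)² = 0.0090402 kg m^2; centre at d = 0.0427 + 0.348 + 0.348 + 0.0826 = 0.8213 m, so I = I_cm + Md² gives I = 0.0090402 + (2.65)(0.8213)² = 1.7966 kg m^2.
Thin rod: I_cm = (1/12)ML² = (1/12)(2.71)(1.31)² = 0.38755 kg m^2; centre at d = 0.0427 + 0.348 + 0.348 + 0.0826 + 0.0826 + 0.655 = 1.5589 m, so I = I_cm + Md² gives I = 0.38755 + (2.71)(1.5589)² = 6.9733 kg m^2.
Total I = 0.0066854 + 0.37603 + 1.7966 + 6.9733 = 9.1526 kg m^2.

9.15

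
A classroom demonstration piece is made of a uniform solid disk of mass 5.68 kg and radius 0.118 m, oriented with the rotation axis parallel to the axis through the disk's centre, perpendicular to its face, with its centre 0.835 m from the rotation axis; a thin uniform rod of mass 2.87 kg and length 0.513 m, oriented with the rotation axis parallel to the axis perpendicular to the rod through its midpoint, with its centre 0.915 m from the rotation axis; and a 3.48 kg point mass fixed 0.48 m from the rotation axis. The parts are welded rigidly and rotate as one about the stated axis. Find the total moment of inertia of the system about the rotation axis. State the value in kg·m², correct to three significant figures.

Solid disk: I_cm = (1/2)MR² = (1/2)(5.68)(0.118)² = 0.039544 kg·m²; centre at d = 0.835 m, so the parallel axis theorem gives I = 0.039544 + (5.68)(0.835)² = 3.9998 kg·m².
Thin rod: I_cm = (1/12)ML² = (1/12)(2.87)(0.513)² = 0.062941 kg·m²; centre at d = 0.915 m, so the parallel axis theorem gives I = 0.062941 + (2.87)(0.915)² = 2.4658 kg·m².
Point mass: I_cm = 0; centre at d = 0.48 m, so the parallel axis theorem gives I = 0 + (3.48)(0.48)² = 0.80179 kg·m².
Total I = 3.9998 + 2.4658 + 0.80179 = 7.2674 kg·m².

7.27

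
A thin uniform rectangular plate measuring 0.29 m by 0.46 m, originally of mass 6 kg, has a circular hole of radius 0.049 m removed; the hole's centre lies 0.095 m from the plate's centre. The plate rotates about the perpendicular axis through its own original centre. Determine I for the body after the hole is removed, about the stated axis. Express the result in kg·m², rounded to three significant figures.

Unpierced body about its centre: I₀ = (1/12)M(a²+b²) = (1/12)(6)[(0.29)² + (0.46)²] = 0.14785 kg·m².
The removed disk has mass m = M·πr²/(ab) = (6)·π(0.049)²/(0.29·0.46) = 0.33926 kg (same uniform areal density).
Its moment of inertia about the rotation axis (parallel-axis theorem): I_hole = (1/2)mr² + md² = (1/2)(0.33926)(0.049)² + (0.33926)(0.095)² = 0.0034691 kg·m².
Treating the hole as negative mass, I = I₀ − I_hole = 0.14785 − 0.0034691 = 0.14438 kg·m².

0.144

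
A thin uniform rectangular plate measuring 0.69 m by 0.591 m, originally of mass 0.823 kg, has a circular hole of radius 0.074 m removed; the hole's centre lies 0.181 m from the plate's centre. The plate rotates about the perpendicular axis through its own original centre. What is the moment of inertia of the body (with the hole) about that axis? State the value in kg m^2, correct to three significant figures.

0.0554

Unpierced body about its centre: I₀ = (1/12)M(a²+b²) = (1/12)(0.823)[(0.69)² + (0.591)²] = 0.056607 kg m^2.
The removed disk has mass m = M·πr²/(ab) = (0.823)·π(0.074)²/(0.69·0.591) = 0.03472 kg (same uniform areal density).
Its moment of inertia about the rotation axis (parallel-axis theorem): I_hole = (1/2)mr² + md² = (1/2)(0.03472)(0.074)² + (0.03472)(0.181)² = 0.0012325 kg m^2.
Treating the hole as negative mass, I = I₀ − I_hole = 0.056607 − 0.0012325 = 0.055375 kg m^2.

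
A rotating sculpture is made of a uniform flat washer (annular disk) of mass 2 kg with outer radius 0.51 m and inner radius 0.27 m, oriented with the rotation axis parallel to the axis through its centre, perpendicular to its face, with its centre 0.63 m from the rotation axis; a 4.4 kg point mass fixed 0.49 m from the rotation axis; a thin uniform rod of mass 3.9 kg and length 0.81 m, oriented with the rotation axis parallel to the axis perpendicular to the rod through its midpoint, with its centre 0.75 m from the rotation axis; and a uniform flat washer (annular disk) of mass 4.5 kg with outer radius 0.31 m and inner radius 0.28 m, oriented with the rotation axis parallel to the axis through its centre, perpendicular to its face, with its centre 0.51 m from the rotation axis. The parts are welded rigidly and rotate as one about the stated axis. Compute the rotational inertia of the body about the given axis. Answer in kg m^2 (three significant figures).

Annular disk: I_cm = (1/2)M(R²+r²) = (1/2)(2)[(0.51)² + (0.27)²] = 0.333 kg m^2; centre at d = 0.63 m, so the parallel axis theorem gives I = 0.333 + (2)(0.63)² = 1.1268 kg m^2.
Point mass: I_cm = 0; centre at d = 0.49 m, so the parallel axis theorem gives I = 0 + (4.4)(0.49)² = 1.0564 kg m^2.
Thin rod: I_cm = (1/12)ML² = (1/12)(3.9)(0.81)² = 0.21323 kg m^2; centre at d = 0.75 m, so the parallel axis theorem gives I = 0.21323 + (3.9)(0.75)² = 2.407 kg m^2.
Annular disk: I_cm = (1/2)M(R²+r²) = (1/2)(4.5)[(0.31)² + (0.28)²] = 0.39263 kg m^2; centre at d = 0.51 m, so the parallel axis theorem gives I = 0.39263 + (4.5)(0.51)² = 1.5631 kg m^2.
Total I = 1.1268 + 1.0564 + 2.407 + 1.5631 = 6.1533 kg m^2.

6.15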